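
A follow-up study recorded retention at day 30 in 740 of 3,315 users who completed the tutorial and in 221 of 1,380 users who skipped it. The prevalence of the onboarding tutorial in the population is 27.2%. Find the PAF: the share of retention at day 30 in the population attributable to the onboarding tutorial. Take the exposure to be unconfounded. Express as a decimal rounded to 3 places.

p₁ = P(outcome | exposed) = 740/3315 = 0.22323
p₀ = P(outcome | unexposed) = 221/1380 = 0.16014
Overall risk P(Y=1) = π·p₁ + (1−π)·p₀ = 0.272×0.22323 + 0.728×0.16014 = 0.1773.
Under exogeneity, PAF = [P(Y=1) − p₀] / P(Y=1).
PAF = (0.1773 − 0.16014) / 0.1773 ≈ 0.0968

PAF ≈ 0.097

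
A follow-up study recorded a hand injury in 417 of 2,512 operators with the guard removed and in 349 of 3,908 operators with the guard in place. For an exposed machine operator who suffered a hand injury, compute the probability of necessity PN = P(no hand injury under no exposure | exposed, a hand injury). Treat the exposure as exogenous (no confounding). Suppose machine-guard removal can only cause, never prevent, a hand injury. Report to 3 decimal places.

PN ≈ 0.462

p₁ = P(outcome | exposed) = 417/2512 = 0.166
p₀ = P(outcome | unexposed) = 349/3908 = 0.089304
Under exogeneity and monotonicity, PN = (p₁ − p₀) / p₁.
PN = (0.166 − 0.089304) / 0.166 = 0.076699 / 0.166 ≈ 0.4620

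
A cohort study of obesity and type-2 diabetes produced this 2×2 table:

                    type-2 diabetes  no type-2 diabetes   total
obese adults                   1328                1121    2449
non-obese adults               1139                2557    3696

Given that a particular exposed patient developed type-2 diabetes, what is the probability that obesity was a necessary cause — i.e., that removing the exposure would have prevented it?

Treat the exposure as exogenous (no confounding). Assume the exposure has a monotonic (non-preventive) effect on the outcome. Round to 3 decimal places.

PN ≈ 0.432

p₁ = P(outcome | exposed) = 1328/2449 = 0.54226
p₀ = P(outcome | unexposed) = 1139/3696 = 0.30817
Under exogeneity and monotonicity, PN = (p₁ − p₀) / p₁.
PN = (0.54226 − 0.30817) / 0.54226 = 0.23409 / 0.54226 ≈ 0.4317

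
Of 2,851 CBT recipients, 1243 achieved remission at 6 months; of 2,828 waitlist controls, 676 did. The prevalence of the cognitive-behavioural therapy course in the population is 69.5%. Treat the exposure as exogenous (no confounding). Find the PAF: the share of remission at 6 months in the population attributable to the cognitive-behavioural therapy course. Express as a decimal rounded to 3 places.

p₁ = P(outcome | exposed) = 1243/2851 = 0.43599
p₀ = P(outcome | unexposed) = 676/2828 = 0.23904
Overall risk P(Y=1) = π·p₁ + (1−π)·p₀ = 0.695×0.43599 + 0.305×0.23904 = 0.37592.
Under exogeneity, PAF = [P(Y=1) − p₀] / P(Y=1).
PAF = (0.37592 − 0.23904) / 0.37592 ≈ 0.3641

PAF ≈ 0.364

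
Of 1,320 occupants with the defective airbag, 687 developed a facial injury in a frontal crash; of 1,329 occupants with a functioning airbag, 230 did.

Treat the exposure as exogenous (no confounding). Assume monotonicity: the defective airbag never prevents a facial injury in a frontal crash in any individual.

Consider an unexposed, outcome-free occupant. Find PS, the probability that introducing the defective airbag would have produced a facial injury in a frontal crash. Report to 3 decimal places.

PS ≈ 0.420

p₁ = P(outcome | exposed) = 687/1320 = 0.52045
p₀ = P(outcome | unexposed) = 230/1329 = 0.17306
Under exogeneity and monotonicity, PS = (p₁ − p₀) / (1 − p₀).
PS = (0.52045 − 0.17306) / (1 − 0.17306) = 0.34739 / 0.82694 ≈ 0.4201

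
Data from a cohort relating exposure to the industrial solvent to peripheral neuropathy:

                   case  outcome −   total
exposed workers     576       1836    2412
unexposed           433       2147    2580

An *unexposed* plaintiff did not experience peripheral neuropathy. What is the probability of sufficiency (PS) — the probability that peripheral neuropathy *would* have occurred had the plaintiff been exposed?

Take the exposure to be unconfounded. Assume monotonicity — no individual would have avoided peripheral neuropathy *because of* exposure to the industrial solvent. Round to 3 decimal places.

p₁ = P(outcome | exposed) = 576/2412 = 0.23881
p₀ = P(outcome | unexposed) = 433/2580 = 0.16783
Under exogeneity and monotonicity, PS = (p₁ − p₀)/(1 − p₀).
PS = (0.23881 − 0.16783) / 0.83217 ≈ 0.0853

PS ≈ 0.085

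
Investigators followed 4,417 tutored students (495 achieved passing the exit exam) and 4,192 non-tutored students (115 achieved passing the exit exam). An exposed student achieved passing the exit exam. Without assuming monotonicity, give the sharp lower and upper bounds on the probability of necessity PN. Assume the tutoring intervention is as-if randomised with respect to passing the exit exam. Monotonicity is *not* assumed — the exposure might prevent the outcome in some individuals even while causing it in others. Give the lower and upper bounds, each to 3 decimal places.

p₁ = P(outcome | exposed) = 495/4417 = 0.11207
p₀ = P(outcome | unexposed) = 115/4192 = 0.027433
Under exogeneity alone the bounds on PN are max{0,(p₁−p₀)/p₁} ≤ PN ≤ min{1,(1−p₀)/p₁}.
  lower = (p₁ − p₀)/p₁ = 0.084634 / 0.11207 ≈ 0.7552
  upper = min{1, (1 − p₀)/p₁} = 0.97257 / 0.11207 ≈ 8.6784 → capped at 1

0.755 ≤ PN ≤ 1.000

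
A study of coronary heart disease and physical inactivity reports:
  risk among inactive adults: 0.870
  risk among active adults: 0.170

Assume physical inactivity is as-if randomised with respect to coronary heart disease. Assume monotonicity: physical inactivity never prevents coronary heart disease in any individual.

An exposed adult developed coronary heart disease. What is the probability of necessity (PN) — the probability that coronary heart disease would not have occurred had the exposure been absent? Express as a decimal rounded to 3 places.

Let p₁ = 0.87, p₀ = 0.17.
Under exogeneity and monotonicity, PN = (p₁ − p₀) / p₁.
PN = (0.87 − 0.17) / 0.87 = 0.7 / 0.87 ≈ 0.8046

PN ≈ 0.805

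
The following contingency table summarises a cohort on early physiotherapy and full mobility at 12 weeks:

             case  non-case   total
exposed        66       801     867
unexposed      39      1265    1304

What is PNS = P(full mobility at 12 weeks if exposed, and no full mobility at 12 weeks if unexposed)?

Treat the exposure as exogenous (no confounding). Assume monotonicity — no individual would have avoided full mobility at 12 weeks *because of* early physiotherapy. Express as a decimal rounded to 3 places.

PNS ≈ 0.046

p₁ = P(outcome | exposed) = 66/867 = 0.076125
p₀ = P(outcome | unexposed) = 39/1304 = 0.029908
Under exogeneity and monotonicity, PNS = p₁ − p₀.
PNS = 0.076125 − 0.029908 = 0.046217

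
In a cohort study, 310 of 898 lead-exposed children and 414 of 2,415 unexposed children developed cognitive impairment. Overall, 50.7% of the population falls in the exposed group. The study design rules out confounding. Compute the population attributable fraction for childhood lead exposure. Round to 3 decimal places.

PAF ≈ 0.339

p₁ = P(outcome | exposed) = 310/898 = 0.34521
p₀ = P(outcome | unexposed) = 414/2415 = 0.17143
Overall risk P(Y=1) = π·p₁ + (1−π)·p₀ = 0.507×0.34521 + 0.493×0.17143 = 0.25954.
Under exogeneity, PAF = [P(Y=1) − p₀] / P(Y=1).
PAF = (0.25954 − 0.17143) / 0.25954 ≈ 0.3395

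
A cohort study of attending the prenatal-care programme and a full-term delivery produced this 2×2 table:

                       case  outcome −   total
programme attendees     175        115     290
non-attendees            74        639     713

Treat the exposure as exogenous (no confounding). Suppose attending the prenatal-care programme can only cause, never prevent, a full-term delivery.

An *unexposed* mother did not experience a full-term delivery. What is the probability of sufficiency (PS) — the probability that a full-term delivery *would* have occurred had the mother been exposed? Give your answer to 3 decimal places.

PS ≈ 0.558

p₁ = P(outcome | exposed) = 175/290 = 0.60345
p₀ = P(outcome | unexposed) = 74/713 = 0.10379
Under exogeneity and monotonicity, PS = (p₁ − p₀)/(1 − p₀).
PS = (0.60345 − 0.10379) / 0.89621 ≈ 0.5575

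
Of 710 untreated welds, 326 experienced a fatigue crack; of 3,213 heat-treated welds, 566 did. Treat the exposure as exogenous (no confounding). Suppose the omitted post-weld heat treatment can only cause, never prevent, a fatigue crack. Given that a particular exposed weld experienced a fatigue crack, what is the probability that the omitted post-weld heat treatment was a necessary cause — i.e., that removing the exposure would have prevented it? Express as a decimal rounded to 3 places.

p₁ = P(outcome | exposed) = 326/710 = 0.45915
p₀ = P(outcome | unexposed) = 566/3213 = 0.17616
Under exogeneity and monotonicity, PN = (p₁ − p₀) / p₁.
PN = (0.45915 − 0.17616) / 0.45915 = 0.283 / 0.45915 ≈ 0.6163

PN ≈ 0.616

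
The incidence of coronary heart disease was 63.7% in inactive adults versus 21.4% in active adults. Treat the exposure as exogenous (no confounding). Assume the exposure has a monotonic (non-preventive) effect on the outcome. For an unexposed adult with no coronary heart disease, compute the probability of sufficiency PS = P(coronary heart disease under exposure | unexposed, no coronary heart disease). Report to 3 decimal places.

PS ≈ 0.538

p₁ = 0.637, p₀ = 0.214.
Under exogeneity and monotonicity, PS = (p₁ − p₀) / (1 − p₀).
PS = (0.637 − 0.214) / (1 − 0.214) = 0.423 / 0.786 ≈ 0.5382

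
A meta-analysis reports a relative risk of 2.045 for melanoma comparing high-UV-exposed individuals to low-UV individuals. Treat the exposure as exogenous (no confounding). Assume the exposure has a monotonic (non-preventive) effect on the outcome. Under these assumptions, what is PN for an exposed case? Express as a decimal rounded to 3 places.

PN ≈ 0.511

Under exogeneity and monotonicity, PN = (RR − 1) / RR = 1 − 1/RR.
PN = (2.045 − 1) / 2.045 = 1.045 / 2.045 ≈ 0.5110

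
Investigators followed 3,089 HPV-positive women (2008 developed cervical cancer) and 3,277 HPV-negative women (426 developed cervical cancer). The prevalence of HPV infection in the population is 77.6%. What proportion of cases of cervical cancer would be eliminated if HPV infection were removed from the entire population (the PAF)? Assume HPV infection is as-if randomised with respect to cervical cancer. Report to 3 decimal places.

p₁ = P(outcome | exposed) = 2008/3089 = 0.65005
p₀ = P(outcome | unexposed) = 426/3277 = 0.13
Overall risk P(Y=1) = π·p₁ + (1−π)·p₀ = 0.776×0.65005 + 0.224×0.13 = 0.53356.
Under exogeneity, PAF = [P(Y=1) − p₀] / P(Y=1).
PAF = (0.53356 − 0.13) / 0.53356 ≈ 0.7564

PAF ≈ 0.756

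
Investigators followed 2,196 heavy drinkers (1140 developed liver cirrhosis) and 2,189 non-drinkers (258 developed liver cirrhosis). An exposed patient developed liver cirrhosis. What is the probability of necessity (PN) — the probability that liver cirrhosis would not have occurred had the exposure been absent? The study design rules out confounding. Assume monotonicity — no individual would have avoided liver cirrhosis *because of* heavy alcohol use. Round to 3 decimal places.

p₁ = P(outcome | exposed) = 1140/2196 = 0.51913
p₀ = P(outcome | unexposed) = 258/2189 = 0.11786
Under exogeneity and monotonicity, PN = (p₁ − p₀) / p₁.
PN = (0.51913 − 0.11786) / 0.51913 = 0.40126 / 0.51913 ≈ 0.7730

PN ≈ 0.773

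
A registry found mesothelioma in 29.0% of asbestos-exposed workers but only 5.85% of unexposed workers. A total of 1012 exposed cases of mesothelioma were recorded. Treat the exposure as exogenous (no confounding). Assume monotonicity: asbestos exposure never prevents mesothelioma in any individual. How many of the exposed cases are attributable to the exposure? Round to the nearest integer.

p₁ = 0.29, p₀ = 0.0585.
PN = (p₁ − p₀)/p₁ = (0.29 − 0.0585) / 0.29 ≈ 0.79828.
Attributable cases ≈ PN × (exposed cases) = 0.79828 × 1012 ≈ 807.86.

about 808 cases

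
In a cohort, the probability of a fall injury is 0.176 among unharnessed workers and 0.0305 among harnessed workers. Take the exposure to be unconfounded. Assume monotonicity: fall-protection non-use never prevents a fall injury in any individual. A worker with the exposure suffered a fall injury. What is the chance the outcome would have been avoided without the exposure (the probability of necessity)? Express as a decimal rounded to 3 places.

PN ≈ 0.827

Let p₁ = 0.176, p₀ = 0.0305.
Under exogeneity and monotonicity, PN = (p₁ − p₀) / p₁.
PN = (0.176 − 0.0305) / 0.176 = 0.1455 / 0.176 ≈ 0.8267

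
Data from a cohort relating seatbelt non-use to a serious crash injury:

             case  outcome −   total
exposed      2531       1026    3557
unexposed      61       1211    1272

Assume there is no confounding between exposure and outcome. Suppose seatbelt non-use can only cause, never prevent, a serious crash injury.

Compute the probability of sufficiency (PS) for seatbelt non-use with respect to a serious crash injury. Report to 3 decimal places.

PS ≈ 0.697

p₁ = P(outcome | exposed) = 2531/3557 = 0.71155
p₀ = P(outcome | unexposed) = 61/1272 = 0.047956
Under exogeneity and monotonicity, PS = (p₁ − p₀)/(1 − p₀).
PS = (0.71155 − 0.047956) / 0.95204 ≈ 0.6970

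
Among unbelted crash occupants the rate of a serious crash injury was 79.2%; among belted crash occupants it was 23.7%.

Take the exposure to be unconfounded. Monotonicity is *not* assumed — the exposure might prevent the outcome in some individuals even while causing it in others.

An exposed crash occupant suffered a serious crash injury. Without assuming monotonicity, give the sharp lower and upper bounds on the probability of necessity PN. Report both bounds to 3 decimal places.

p₁ = 0.792, p₀ = 0.237.
Under exogeneity alone the bounds on PN are max{0,(p₁−p₀)/p₁} ≤ PN ≤ min{1,(1−p₀)/p₁}.
  lower = (p₁ − p₀)/p₁ = 0.555 / 0.792 ≈ 0.7008
  upper = min{1, (1 − p₀)/p₁} = 0.763 / 0.792 ≈ 0.9634

0.701 ≤ PN ≤ 0.963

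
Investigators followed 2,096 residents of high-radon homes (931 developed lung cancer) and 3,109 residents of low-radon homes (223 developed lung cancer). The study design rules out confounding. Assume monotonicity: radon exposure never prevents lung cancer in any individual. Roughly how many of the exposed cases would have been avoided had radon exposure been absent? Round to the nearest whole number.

p₁ = P(outcome | exposed) = 931/2096 = 0.44418
p₀ = P(outcome | unexposed) = 223/3109 = 0.071727
PN = (p₁ − p₀)/p₁ = (0.44418 − 0.071727) / 0.44418 ≈ 0.83852.
Attributable cases ≈ PN × (exposed cases) = 0.83852 × 931 ≈ 780.66.

about 781 cases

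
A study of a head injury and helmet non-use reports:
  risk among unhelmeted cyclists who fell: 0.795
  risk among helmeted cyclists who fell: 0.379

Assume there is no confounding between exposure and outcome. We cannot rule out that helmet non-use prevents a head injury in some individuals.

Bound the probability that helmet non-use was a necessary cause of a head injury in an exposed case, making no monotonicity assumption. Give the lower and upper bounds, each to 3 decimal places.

Let p₁ = 0.795, p₀ = 0.379.
Under exogeneity alone the bounds on PN are max{0,(p₁−p₀)/p₁} ≤ PN ≤ min{1,(1−p₀)/p₁}.
  lower = (p₁ − p₀)/p₁ = 0.416 / 0.795 ≈ 0.5233
  upper = min{1, (1 − p₀)/p₁} = 0.621 / 0.795 ≈ 0.7811

0.523 ≤ PN ≤ 0.781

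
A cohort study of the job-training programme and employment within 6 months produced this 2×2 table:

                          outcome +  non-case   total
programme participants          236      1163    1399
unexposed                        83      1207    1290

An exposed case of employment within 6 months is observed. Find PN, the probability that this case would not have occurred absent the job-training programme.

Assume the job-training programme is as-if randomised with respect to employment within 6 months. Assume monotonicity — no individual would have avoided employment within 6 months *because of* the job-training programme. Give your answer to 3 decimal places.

p₁ = P(outcome | exposed) = 236/1399 = 0.16869
p₀ = P(outcome | unexposed) = 83/1290 = 0.064341
Under exogeneity and monotonicity, PN = (p₁ − p₀)/p₁.
PN = (0.16869 − 0.064341) / 0.16869 ≈ 0.6186

PN ≈ 0.619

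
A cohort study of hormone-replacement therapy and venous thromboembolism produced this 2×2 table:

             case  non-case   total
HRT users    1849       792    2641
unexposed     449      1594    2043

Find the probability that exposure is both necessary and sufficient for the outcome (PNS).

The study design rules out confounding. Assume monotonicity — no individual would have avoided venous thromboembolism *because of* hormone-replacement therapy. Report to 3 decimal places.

p₁ = P(outcome | exposed) = 1849/2641 = 0.70011
p₀ = P(outcome | unexposed) = 449/2043 = 0.21977
Under exogeneity and monotonicity, PNS = p₁ − p₀.
PNS = 0.70011 − 0.21977 = 0.48034

PNS ≈ 0.480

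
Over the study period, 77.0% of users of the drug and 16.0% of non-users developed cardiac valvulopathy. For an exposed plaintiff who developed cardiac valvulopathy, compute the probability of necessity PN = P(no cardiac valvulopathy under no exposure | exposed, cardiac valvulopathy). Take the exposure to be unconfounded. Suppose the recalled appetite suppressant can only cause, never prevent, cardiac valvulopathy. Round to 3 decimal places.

PN ≈ 0.792

p₁ = 0.77, p₀ = 0.16.
Under exogeneity and monotonicity, PN = (p₁ − p₀) / p₁.
PN = (0.77 − 0.16) / 0.77 = 0.61 / 0.77 ≈ 0.7922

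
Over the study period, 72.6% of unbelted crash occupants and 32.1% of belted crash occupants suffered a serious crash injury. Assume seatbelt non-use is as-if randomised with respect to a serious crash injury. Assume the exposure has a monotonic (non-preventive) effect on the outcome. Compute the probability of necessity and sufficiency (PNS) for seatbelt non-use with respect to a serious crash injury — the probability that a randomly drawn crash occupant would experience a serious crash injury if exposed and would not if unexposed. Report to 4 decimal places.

PNS ≈ 0.4050

p₁ = 0.726, p₀ = 0.321.
Under exogeneity and monotonicity, PNS = p₁ − p₀.
PNS = 0.726 − 0.321 = 0.405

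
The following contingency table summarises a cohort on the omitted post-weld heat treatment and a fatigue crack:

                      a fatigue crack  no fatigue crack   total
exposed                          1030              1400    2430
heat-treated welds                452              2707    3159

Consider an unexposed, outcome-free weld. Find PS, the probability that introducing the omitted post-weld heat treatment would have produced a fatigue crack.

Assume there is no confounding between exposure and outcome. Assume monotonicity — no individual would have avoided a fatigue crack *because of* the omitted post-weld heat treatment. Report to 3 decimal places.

PS ≈ 0.328

p₁ = P(outcome | exposed) = 1030/2430 = 0.42387
p₀ = P(outcome | unexposed) = 452/3159 = 0.14308
Under exogeneity and monotonicity, PS = (p₁ − p₀)/(1 − p₀).
PS = (0.42387 − 0.14308) / 0.85692 ≈ 0.3277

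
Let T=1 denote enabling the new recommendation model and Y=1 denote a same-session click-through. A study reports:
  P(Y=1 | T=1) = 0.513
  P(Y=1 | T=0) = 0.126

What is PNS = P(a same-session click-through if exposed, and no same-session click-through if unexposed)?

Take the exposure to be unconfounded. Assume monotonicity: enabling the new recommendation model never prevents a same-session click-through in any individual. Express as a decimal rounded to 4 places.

PNS ≈ 0.3870

Let p₁ = 0.513, p₀ = 0.126.
Under exogeneity and monotonicity, PNS = p₁ − p₀.
PNS = 0.513 − 0.126 = 0.387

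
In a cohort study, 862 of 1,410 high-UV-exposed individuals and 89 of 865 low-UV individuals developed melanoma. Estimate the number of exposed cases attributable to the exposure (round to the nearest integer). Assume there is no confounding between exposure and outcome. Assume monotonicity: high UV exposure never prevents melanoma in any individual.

about 717 cases

p₁ = P(outcome | exposed) = 862/1410 = 0.61135
p₀ = P(outcome | unexposed) = 89/865 = 0.10289
PN = (p₁ − p₀)/p₁ = (0.61135 − 0.10289) / 0.61135 ≈ 0.83170.
Attributable cases ≈ PN × (exposed cases) = 0.83170 × 862 ≈ 716.92.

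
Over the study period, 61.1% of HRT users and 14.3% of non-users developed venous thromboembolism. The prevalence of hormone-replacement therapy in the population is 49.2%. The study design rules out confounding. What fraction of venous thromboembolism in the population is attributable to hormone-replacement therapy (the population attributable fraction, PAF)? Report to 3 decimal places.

PAF ≈ 0.617

p₁ = 0.611, p₀ = 0.143.
Overall risk P(Y=1) = π·p₁ + (1−π)·p₀ = 0.492×0.611 + 0.508×0.143 = 0.37326.
Under exogeneity, PAF = [P(Y=1) − p₀] / P(Y=1).
PAF = (0.37326 − 0.143) / 0.37326 ≈ 0.6169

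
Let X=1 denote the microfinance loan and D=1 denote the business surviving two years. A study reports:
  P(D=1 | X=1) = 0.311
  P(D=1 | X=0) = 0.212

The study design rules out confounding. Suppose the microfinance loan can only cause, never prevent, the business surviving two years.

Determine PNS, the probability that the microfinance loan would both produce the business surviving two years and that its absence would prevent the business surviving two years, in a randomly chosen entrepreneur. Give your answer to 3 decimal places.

PNS ≈ 0.099

Let p₁ = 0.311, p₀ = 0.212.
Under exogeneity and monotonicity, PNS = p₁ − p₀.
PNS = 0.311 − 0.212 = 0.099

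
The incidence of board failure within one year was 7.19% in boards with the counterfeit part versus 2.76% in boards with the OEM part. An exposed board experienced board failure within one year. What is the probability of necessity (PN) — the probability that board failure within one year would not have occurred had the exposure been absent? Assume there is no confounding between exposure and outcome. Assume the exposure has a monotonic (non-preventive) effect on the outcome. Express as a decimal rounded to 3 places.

PN ≈ 0.616

p₁ = 0.0719, p₀ = 0.0276.
Under exogeneity and monotonicity, PN = (p₁ − p₀) / p₁.
PN = (0.0719 − 0.0276) / 0.0719 = 0.0443 / 0.0719 ≈ 0.6161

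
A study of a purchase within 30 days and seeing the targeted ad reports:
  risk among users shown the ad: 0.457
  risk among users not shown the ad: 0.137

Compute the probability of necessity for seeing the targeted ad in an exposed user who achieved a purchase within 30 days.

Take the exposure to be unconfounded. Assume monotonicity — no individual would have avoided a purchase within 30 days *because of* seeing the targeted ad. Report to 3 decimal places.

PN ≈ 0.700

Let p₁ = 0.457, p₀ = 0.137.
Under exogeneity and monotonicity, PN = (p₁ − p₀) / p₁.
PN = (0.457 − 0.137) / 0.457 = 0.32 / 0.457 ≈ 0.7002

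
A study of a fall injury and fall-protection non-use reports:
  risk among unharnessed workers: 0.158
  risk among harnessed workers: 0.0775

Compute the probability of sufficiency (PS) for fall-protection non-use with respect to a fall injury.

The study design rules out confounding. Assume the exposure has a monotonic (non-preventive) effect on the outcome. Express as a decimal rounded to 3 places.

PS ≈ 0.087

Let p₁ = 0.158, p₀ = 0.0775.
Under exogeneity and monotonicity, PS = (p₁ − p₀) / (1 − p₀).
PS = (0.158 − 0.0775) / (1 − 0.0775) = 0.0805 / 0.9225 ≈ 0.0873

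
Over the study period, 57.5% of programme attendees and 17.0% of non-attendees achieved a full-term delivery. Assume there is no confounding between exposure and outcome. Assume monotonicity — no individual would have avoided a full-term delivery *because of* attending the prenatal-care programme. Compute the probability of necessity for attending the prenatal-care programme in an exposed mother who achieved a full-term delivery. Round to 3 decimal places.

PN ≈ 0.704

p₁ = 0.575, p₀ = 0.17.
Under exogeneity and monotonicity, PN = (p₁ − p₀) / p₁.
PN = (0.575 − 0.17) / 0.575 = 0.405 / 0.575 ≈ 0.7043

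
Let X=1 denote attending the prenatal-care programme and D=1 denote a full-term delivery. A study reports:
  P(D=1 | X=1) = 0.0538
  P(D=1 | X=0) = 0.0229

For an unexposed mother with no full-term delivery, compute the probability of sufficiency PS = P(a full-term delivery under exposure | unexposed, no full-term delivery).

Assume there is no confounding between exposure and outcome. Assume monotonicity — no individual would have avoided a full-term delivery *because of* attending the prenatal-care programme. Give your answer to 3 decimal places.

Let p₁ = 0.0538, p₀ = 0.0229.
Under exogeneity and monotonicity, PS = (p₁ − p₀) / (1 − p₀).
PS = (0.0538 − 0.0229) / (1 − 0.0229) = 0.0309 / 0.9771 ≈ 0.0316

PS ≈ 0.032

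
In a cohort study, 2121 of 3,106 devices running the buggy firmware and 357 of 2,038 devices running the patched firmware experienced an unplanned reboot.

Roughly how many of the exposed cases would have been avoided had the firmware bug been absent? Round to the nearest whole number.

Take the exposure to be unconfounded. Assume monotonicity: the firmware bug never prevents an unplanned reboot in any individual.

p₁ = P(outcome | exposed) = 2121/3106 = 0.68287
p₀ = P(outcome | unexposed) = 357/2038 = 0.17517
PN = (p₁ − p₀)/p₁ = (0.68287 − 0.17517) / 0.68287 ≈ 0.74348.
Attributable cases ≈ PN × (exposed cases) = 0.74348 × 2121 ≈ 1576.92.

about 1577 cases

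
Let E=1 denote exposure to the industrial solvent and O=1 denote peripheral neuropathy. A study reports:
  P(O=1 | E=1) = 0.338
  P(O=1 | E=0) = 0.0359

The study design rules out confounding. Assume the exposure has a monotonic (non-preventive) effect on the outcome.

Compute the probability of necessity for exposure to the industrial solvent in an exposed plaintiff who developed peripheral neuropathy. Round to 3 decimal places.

Let p₁ = 0.338, p₀ = 0.0359.
Under exogeneity and monotonicity, PN = (p₁ − p₀) / p₁.
PN = (0.338 − 0.0359) / 0.338 = 0.3021 / 0.338 ≈ 0.8938

PN ≈ 0.894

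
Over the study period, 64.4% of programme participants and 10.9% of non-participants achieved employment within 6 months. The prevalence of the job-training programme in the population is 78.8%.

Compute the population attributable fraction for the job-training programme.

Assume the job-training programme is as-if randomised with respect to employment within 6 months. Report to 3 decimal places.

PAF ≈ 0.795

p₁ = 0.644, p₀ = 0.109.
Overall risk P(Y=1) = π·p₁ + (1−π)·p₀ = 0.788×0.644 + 0.212×0.109 = 0.53058.
Under exogeneity, PAF = [P(Y=1) − p₀] / P(Y=1).
PAF = (0.53058 − 0.109) / 0.53058 ≈ 0.7946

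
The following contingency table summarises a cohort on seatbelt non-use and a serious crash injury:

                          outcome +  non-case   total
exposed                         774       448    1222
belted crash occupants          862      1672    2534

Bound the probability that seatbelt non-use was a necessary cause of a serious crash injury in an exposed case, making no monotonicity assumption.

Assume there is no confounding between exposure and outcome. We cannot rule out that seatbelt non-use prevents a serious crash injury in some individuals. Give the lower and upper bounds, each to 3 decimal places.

0.463 ≤ PN ≤ 1.000

p₁ = P(outcome | exposed) = 774/1222 = 0.63339
p₀ = P(outcome | unexposed) = 862/2534 = 0.34017
Under exogeneity alone the bounds on PN are max{0,(p₁−p₀)/p₁} ≤ PN ≤ min{1,(1−p₀)/p₁}.
  lower = (p₁ − p₀)/p₁ = 0.29321 / 0.63339 ≈ 0.4629
  upper = min{1, (1 − p₀)/p₁} = 0.65983 / 0.63339 ≈ 1.0417 → capped at 1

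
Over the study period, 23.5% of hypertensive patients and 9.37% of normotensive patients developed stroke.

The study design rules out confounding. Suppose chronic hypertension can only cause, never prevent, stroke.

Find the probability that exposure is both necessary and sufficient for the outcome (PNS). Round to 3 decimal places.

PNS ≈ 0.141

p₁ = 0.235, p₀ = 0.0937.
Under exogeneity and monotonicity, PNS = p₁ − p₀.
PNS = 0.235 − 0.0937 = 0.1413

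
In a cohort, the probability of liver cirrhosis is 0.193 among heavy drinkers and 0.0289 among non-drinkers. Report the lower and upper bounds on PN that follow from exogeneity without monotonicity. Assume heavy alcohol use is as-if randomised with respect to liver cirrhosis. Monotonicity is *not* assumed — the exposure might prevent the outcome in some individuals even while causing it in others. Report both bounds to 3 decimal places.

0.850 ≤ PN ≤ 1.000

Let p₁ = 0.193, p₀ = 0.0289.
Under exogeneity alone the bounds on PN are max{0,(p₁−p₀)/p₁} ≤ PN ≤ min{1,(1−p₀)/p₁}.
  lower = (p₁ − p₀)/p₁ = 0.1641 / 0.193 ≈ 0.8503
  upper = min{1, (1 − p₀)/p₁} = 0.9711 / 0.193 ≈ 5.0316 → capped at 1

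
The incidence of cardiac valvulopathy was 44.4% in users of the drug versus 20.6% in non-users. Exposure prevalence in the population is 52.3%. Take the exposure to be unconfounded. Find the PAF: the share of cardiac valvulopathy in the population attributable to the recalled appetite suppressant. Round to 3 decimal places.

PAF ≈ 0.377

p₁ = 0.444, p₀ = 0.206.
Overall risk P(Y=1) = π·p₁ + (1−π)·p₀ = 0.523×0.444 + 0.477×0.206 = 0.33047.
Under exogeneity, PAF = [P(Y=1) − p₀] / P(Y=1).
PAF = (0.33047 − 0.206) / 0.33047 ≈ 0.3767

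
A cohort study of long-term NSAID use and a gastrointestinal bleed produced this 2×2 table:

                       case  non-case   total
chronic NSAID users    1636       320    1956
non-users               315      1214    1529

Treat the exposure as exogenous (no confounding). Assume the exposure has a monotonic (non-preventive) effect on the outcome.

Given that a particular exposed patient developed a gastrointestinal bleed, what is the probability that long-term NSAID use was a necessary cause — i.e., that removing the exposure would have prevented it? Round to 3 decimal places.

PN ≈ 0.754

p₁ = P(outcome | exposed) = 1636/1956 = 0.8364
p₀ = P(outcome | unexposed) = 315/1529 = 0.20602
Under exogeneity and monotonicity, PN = (p₁ − p₀)/p₁.
PN = (0.8364 − 0.20602) / 0.8364 ≈ 0.7537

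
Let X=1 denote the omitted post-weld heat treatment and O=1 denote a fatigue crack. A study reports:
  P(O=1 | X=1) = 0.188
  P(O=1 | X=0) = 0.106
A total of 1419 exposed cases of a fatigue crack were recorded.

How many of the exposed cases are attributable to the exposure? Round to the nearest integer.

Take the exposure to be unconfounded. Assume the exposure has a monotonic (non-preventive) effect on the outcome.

Let p₁ = 0.188, p₀ = 0.106.
PN = (p₁ − p₀)/p₁ = (0.188 − 0.106) / 0.188 ≈ 0.43617.
Attributable cases ≈ PN × (exposed cases) = 0.43617 × 1419 ≈ 618.93.

about 619 cases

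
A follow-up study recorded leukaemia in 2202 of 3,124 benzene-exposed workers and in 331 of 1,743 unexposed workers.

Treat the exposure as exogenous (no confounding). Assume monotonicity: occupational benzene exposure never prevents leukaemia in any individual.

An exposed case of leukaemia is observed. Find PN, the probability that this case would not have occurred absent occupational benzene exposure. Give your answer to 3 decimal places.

PN ≈ 0.731

p₁ = P(outcome | exposed) = 2202/3124 = 0.70487
p₀ = P(outcome | unexposed) = 331/1743 = 0.1899
Under exogeneity and monotonicity, PN = (p₁ − p₀) / p₁.
PN = (0.70487 − 0.1899) / 0.70487 = 0.51496 / 0.70487 ≈ 0.7306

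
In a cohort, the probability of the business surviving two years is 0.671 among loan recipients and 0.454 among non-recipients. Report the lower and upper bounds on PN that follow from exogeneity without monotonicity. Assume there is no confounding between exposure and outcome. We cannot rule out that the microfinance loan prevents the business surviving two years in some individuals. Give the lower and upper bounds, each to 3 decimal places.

Let p₁ = 0.671, p₀ = 0.454.
Under exogeneity alone the bounds on PN are max{0,(p₁−p₀)/p₁} ≤ PN ≤ min{1,(1−p₀)/p₁}.
  lower = (p₁ − p₀)/p₁ = 0.217 / 0.671 ≈ 0.3234
  upper = min{1, (1 − p₀)/p₁} = 0.546 / 0.671 ≈ 0.8137

0.323 ≤ PN ≤ 0.814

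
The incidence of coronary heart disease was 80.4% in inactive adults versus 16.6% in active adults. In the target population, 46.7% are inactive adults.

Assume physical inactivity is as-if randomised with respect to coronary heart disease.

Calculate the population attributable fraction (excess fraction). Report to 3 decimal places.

PAF ≈ 0.642

p₁ = 0.804, p₀ = 0.166.
Overall risk P(Y=1) = π·p₁ + (1−π)·p₀ = 0.467×0.804 + 0.533×0.166 = 0.46395.
Under exogeneity, PAF = [P(Y=1) − p₀] / P(Y=1).
PAF = (0.46395 − 0.166) / 0.46395 ≈ 0.6422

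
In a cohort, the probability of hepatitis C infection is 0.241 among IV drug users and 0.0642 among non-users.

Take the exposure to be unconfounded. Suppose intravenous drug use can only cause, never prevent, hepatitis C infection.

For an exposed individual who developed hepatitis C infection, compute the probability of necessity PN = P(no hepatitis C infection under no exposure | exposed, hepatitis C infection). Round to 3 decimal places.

PN ≈ 0.734

Let p₁ = 0.241, p₀ = 0.0642.
Under exogeneity and monotonicity, PN = (p₁ − p₀) / p₁.
PN = (0.241 − 0.0642) / 0.241 = 0.1768 / 0.241 ≈ 0.7336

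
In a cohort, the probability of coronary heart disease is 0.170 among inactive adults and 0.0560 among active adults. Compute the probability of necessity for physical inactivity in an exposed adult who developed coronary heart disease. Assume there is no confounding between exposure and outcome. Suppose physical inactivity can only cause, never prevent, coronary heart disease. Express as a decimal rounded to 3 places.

Let p₁ = 0.17, p₀ = 0.056.
Under exogeneity and monotonicity, PN = (p₁ − p₀) / p₁.
PN = (0.17 − 0.056) / 0.17 = 0.114 / 0.17 ≈ 0.6706

PN ≈ 0.671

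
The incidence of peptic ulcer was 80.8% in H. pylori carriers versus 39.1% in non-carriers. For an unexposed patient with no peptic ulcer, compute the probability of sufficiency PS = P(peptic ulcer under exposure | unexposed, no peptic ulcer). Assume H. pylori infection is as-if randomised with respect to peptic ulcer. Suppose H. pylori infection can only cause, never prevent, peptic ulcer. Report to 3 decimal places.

p₁ = 0.808, p₀ = 0.391.
Under exogeneity and monotonicity, PS = (p₁ − p₀) / (1 − p₀).
PS = (0.808 − 0.391) / (1 − 0.391) = 0.417 / 0.609 ≈ 0.6847

PS ≈ 0.685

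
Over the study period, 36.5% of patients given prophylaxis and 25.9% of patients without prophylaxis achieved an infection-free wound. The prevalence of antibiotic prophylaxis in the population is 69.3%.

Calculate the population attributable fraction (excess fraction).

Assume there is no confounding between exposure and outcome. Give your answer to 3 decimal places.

p₁ = 0.365, p₀ = 0.259.
Overall risk P(Y=1) = π·p₁ + (1−π)·p₀ = 0.693×0.365 + 0.307×0.259 = 0.33246.
Under exogeneity, PAF = [P(Y=1) − p₀] / P(Y=1).
PAF = (0.33246 − 0.259) / 0.33246 ≈ 0.2210

PAF ≈ 0.221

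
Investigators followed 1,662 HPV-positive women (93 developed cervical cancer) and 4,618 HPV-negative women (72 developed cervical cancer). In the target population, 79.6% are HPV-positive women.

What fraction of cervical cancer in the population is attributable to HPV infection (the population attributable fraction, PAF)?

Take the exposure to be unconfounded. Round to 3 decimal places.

PAF ≈ 0.673

p₁ = P(outcome | exposed) = 93/1662 = 0.055957
p₀ = P(outcome | unexposed) = 72/4618 = 0.015591
Overall risk P(Y=1) = π·p₁ + (1−π)·p₀ = 0.796×0.055957 + 0.204×0.015591 = 0.047722.
Under exogeneity, PAF = [P(Y=1) − p₀] / P(Y=1).
PAF = (0.047722 − 0.015591) / 0.047722 ≈ 0.6733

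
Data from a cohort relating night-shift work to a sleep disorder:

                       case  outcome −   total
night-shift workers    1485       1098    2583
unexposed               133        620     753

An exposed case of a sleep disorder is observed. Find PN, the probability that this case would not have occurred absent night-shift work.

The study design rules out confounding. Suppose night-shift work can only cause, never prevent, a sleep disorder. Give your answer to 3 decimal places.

p₁ = P(outcome | exposed) = 1485/2583 = 0.57491
p₀ = P(outcome | unexposed) = 133/753 = 0.17663
Under exogeneity and monotonicity, PN = (p₁ − p₀) / p₁.
PN = (0.57491 − 0.17663) / 0.57491 = 0.39829 / 0.57491 ≈ 0.6928

PN ≈ 0.693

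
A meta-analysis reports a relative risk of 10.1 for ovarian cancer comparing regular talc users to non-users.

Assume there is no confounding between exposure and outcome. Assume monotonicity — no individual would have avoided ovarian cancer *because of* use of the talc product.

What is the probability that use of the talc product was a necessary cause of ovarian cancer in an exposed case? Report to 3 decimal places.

PN ≈ 0.901

Under exogeneity and monotonicity, PN = (RR − 1) / RR = 1 − 1/RR.
PN = (10.1 − 1) / 10.1 = 9.1 / 10.1 ≈ 0.9010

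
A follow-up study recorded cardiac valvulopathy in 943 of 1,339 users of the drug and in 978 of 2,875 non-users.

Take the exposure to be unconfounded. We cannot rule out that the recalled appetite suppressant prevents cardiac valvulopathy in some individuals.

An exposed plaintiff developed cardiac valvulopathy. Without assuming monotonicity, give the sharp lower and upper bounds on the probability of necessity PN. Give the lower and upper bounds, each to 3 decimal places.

0.517 ≤ PN ≤ 0.937

p₁ = P(outcome | exposed) = 943/1339 = 0.70426
p₀ = P(outcome | unexposed) = 978/2875 = 0.34017
Under exogeneity alone the bounds on PN are max{0,(p₁−p₀)/p₁} ≤ PN ≤ min{1,(1−p₀)/p₁}.
  lower = (p₁ − p₀)/p₁ = 0.36408 / 0.70426 ≈ 0.5170
  upper = min{1, (1 − p₀)/p₁} = 0.65983 / 0.70426 ≈ 0.9369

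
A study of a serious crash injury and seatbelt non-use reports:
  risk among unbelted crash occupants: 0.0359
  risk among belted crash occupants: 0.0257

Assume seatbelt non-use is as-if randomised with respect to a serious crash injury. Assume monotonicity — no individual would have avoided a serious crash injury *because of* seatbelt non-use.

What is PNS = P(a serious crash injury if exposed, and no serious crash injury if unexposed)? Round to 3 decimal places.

PNS ≈ 0.010

Let p₁ = 0.0359, p₀ = 0.0257.
Under exogeneity and monotonicity, PNS = p₁ − p₀.
PNS = 0.0359 − 0.0257 = 0.0102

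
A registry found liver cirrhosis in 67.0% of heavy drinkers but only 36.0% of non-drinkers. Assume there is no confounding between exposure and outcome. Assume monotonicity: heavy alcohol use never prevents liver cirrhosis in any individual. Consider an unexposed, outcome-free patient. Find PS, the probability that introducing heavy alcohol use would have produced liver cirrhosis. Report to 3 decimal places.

p₁ = 0.67, p₀ = 0.36.
Under exogeneity and monotonicity, PS = (p₁ − p₀) / (1 − p₀).
PS = (0.67 − 0.36) / (1 − 0.36) = 0.31 / 0.64 ≈ 0.4844

PS ≈ 0.484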